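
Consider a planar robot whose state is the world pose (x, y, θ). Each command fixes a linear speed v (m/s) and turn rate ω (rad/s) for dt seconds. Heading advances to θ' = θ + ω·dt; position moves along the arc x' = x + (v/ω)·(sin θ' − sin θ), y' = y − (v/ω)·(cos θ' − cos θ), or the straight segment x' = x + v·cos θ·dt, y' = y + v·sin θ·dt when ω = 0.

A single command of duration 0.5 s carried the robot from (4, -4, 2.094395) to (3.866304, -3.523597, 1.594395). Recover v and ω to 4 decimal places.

Δθ = 1.594395 − 2.094395 = -0.500000
ω = Δθ/dt = -0.500000/0.5 = -1.0000
R = −Δy/(cos θ' − cos θ) = -1.0000
v = R·ω = -1.0000·-1.0000 = 1.0000

v = 1.0000, ω = -1.0000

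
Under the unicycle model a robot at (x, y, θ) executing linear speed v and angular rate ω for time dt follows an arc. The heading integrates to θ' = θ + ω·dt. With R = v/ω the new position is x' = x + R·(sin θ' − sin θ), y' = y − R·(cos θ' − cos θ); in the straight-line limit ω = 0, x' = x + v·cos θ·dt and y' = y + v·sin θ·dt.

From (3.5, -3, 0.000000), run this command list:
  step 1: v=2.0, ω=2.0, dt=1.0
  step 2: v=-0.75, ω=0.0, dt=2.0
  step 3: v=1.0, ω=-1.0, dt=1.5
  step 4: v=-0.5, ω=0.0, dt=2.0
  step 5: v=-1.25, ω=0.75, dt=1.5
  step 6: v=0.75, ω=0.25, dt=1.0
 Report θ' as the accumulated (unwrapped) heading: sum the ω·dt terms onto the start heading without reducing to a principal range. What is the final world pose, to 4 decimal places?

(3.5873, -2.9504, 1.8750)

step 1: θ'=2.0000 (R=1.0000) → pose (4.4093, -1.5839, 2.0000)
step 2: θ'=2.0000 (straight) → pose (5.0335, -2.9478, 2.0000)
step 3: θ'=0.5000 (R=-1.0000) → pose (5.4634, -1.6541, 0.5000)
step 4: θ'=0.5000 (straight) → pose (4.5858, -2.1335, 0.5000)
step 5: θ'=1.6250 (R=-1.6667) → pose (3.7206, -3.6864, 1.6250)
step 6: θ'=1.8750 (R=3.0000) → pose (3.5873, -2.9504, 1.8750)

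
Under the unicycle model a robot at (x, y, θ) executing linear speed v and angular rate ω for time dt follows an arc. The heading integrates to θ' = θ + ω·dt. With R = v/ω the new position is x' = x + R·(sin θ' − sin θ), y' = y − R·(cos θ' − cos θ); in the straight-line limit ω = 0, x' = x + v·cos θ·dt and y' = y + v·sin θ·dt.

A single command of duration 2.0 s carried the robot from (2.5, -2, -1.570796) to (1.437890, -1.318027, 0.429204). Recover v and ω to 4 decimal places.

v = -0.7500, ω = 1.0000

Δθ = 0.429204 − -1.570796 = 2.000000
ω = Δθ/dt = 2.000000/2.0 = 1.0000
R = Δx/(sin θ' − sin θ) = -0.7500
v = R·ω = -0.7500·1.0000 = -0.7500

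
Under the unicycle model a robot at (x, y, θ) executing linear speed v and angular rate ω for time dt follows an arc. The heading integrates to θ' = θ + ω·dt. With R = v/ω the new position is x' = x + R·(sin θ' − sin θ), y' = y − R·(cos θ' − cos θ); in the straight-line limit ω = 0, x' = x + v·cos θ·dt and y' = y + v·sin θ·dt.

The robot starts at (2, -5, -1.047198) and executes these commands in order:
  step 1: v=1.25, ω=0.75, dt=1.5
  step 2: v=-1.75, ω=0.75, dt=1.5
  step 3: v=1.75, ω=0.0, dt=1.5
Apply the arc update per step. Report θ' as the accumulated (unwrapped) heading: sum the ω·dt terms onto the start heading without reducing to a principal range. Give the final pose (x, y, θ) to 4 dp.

step 1: θ'=0.0778 (R=1.6667) → pose (3.5729, -5.8283, 0.0778)
step 2: θ'=1.2028 (R=-2.3333) → pose (1.5772, -7.3152, 1.2028)
step 3: θ'=1.2028 (straight) → pose (2.5215, -4.8659, 1.2028)

(2.5215, -4.8659, 1.2028)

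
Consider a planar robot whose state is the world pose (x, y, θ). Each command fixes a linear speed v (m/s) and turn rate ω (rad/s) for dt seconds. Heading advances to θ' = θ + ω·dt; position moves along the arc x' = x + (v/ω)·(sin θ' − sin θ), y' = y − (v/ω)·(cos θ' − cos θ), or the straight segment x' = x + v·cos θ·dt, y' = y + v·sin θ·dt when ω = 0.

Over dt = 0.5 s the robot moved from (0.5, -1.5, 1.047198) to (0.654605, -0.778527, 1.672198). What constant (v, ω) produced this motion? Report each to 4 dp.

Δθ = 1.672198 − 1.047198 = 0.625000
ω = Δθ/dt = 0.625000/0.5 = 1.2500
R = −Δy/(cos θ' − cos θ) = 1.2000
v = R·ω = 1.2000·1.2500 = 1.5000

v = 1.5000, ω = 1.2500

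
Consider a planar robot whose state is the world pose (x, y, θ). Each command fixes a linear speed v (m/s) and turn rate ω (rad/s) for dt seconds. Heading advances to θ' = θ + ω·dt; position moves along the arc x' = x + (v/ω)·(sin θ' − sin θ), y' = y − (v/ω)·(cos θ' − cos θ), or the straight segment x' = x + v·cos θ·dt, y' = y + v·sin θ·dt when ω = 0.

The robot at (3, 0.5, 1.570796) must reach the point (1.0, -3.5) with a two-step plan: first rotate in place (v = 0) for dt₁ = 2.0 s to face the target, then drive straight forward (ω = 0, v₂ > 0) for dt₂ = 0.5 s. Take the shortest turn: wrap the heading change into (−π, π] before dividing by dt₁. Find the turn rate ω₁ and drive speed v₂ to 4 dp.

heading to target = atan2(-3.5−0.5, 1−3) = -2.0344
Δθ = wrap(-2.0344 − 1.5708) = 2.6779; ω₁ = Δθ/dt₁ = 1.3390
distance = √((1−3)² + (-3.5−0.5)²) = 4.4721; v₂ = distance/dt₂ = 8.9443

ω₁ = 1.3390, v₂ = 8.9443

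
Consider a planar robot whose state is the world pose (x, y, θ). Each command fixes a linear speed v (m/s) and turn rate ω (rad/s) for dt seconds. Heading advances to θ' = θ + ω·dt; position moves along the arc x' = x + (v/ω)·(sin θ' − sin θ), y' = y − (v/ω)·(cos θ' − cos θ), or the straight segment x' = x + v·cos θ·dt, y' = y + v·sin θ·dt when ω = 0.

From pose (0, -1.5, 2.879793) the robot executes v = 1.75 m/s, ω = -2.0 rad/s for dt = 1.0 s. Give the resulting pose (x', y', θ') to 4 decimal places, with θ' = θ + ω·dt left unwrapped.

(-0.4478, -0.0972, 0.8798)

θ' = 2.8798 + -2.0·1.0 = 0.8798
R = v/ω = 1.75/-2.0 = -0.8750
x' = 0 + -0.8750·(sin 0.8798 − sin 2.8798) = -0.4478
y' = -1.5 − -0.8750·(cos 0.8798 − cos 2.8798) = -0.0972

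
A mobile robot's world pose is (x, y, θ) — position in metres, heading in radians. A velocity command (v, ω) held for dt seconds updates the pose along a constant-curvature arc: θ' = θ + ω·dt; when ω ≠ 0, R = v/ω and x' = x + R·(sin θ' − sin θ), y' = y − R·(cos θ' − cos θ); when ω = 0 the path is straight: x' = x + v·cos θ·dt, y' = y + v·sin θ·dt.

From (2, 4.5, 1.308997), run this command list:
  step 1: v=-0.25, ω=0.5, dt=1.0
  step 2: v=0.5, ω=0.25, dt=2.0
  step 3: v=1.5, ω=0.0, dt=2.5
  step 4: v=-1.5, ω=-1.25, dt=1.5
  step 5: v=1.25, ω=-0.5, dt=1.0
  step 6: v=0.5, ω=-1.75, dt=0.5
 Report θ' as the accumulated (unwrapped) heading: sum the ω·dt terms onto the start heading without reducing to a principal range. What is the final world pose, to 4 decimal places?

step 1: θ'=1.8090 (R=-0.5000) → pose (1.9971, 4.2526, 1.8090)
step 2: θ'=2.3090 (R=2.0000) → pose (1.5329, 5.1266, 2.3090)
step 3: θ'=2.3090 (straight) → pose (-0.9907, 7.9004, 2.3090)
step 4: θ'=0.4340 (R=1.2000) → pose (-1.3737, 6.0041, 0.4340)
step 5: θ'=-0.0660 (R=-2.5000) → pose (-0.1576, 6.2304, -0.0660)
step 6: θ'=-0.9410 (R=-0.2857) → pose (0.0545, 6.1136, -0.9410)

(0.0545, 6.1136, -0.9410)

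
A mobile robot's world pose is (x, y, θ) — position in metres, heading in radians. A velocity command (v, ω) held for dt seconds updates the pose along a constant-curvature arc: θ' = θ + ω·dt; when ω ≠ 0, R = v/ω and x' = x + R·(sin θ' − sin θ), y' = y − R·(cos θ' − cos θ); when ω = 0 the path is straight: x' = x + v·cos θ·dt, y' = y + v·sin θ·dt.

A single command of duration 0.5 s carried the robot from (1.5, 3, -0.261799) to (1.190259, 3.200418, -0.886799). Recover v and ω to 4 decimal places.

Δθ = -0.886799 − -0.261799 = -0.625000
ω = Δθ/dt = -0.625000/0.5 = -1.2500
R = Δx/(sin θ' − sin θ) = 0.6000
v = R·ω = 0.6000·-1.2500 = -0.7500

v = -0.7500, ω = -1.2500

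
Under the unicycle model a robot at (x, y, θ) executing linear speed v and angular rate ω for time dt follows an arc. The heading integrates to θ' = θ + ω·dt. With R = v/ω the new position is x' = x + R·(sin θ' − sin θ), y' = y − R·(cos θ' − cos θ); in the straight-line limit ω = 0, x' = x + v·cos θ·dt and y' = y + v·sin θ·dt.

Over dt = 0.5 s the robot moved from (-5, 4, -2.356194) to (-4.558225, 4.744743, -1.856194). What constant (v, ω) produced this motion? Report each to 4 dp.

v = -1.7500, ω = 1.0000

Δθ = -1.856194 − -2.356194 = 0.500000
ω = Δθ/dt = 0.500000/0.5 = 1.0000
R = −Δy/(cos θ' − cos θ) = -1.7500
v = R·ω = -1.7500·1.0000 = -1.7500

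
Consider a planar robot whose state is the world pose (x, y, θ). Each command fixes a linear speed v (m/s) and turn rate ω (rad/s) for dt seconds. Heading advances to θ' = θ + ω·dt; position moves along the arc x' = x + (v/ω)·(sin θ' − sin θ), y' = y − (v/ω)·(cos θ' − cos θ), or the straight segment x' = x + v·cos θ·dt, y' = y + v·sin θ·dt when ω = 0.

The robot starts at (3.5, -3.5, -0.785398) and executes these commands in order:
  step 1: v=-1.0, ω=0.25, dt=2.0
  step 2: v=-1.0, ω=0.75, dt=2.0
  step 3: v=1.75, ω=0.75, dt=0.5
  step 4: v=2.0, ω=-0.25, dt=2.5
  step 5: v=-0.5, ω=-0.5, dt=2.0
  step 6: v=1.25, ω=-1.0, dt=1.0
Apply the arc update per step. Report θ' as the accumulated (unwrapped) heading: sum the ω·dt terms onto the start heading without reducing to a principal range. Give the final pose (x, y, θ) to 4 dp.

step 1: θ'=-0.2854 (R=-4.0000) → pose (1.7977, -2.4902, -0.2854)
step 2: θ'=1.2146 (R=-1.3333) → pose (0.1727, -3.3047, 1.2146)
step 3: θ'=1.5896 (R=2.3333) → pose (0.3188, -2.4471, 1.5896)
step 4: θ'=0.9646 (R=-8.0000) → pose (1.7428, 2.2612, 0.9646)
step 5: θ'=-0.0354 (R=1.0000) → pose (0.8855, 1.8316, -0.0354)
step 6: θ'=-1.0354 (R=-1.2500) → pose (1.9164, 1.2201, -1.0354)

(1.9164, 1.2201, -1.0354)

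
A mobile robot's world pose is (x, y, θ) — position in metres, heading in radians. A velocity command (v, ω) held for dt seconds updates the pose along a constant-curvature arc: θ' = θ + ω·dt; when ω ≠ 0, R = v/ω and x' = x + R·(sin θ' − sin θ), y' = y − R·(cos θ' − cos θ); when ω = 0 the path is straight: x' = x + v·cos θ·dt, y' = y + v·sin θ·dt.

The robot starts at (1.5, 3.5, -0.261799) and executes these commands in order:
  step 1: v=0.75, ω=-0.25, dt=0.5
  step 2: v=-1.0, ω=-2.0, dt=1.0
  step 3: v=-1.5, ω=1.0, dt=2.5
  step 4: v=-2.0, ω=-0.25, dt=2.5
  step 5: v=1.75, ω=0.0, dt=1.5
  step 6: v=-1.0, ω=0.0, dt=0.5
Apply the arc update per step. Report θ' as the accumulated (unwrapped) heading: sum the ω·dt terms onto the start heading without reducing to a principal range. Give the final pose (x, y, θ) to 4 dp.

step 1: θ'=-0.3868 (R=-3.0000) → pose (1.8552, 3.3806, -0.3868)
step 2: θ'=-2.3868 (R=0.5000) → pose (1.7013, 4.2079, -2.3868)
step 3: θ'=0.1132 (R=-1.5000) → pose (0.5041, 6.7909, 0.1132)
step 4: θ'=-0.5118 (R=8.0000) → pose (-4.3175, 7.7647, -0.5118)
step 5: θ'=-0.5118 (straight) → pose (-2.0289, 6.4792, -0.5118)
step 6: θ'=-0.5118 (straight) → pose (-2.4648, 6.7240, -0.5118)

(-2.4648, 6.7240, -0.5118)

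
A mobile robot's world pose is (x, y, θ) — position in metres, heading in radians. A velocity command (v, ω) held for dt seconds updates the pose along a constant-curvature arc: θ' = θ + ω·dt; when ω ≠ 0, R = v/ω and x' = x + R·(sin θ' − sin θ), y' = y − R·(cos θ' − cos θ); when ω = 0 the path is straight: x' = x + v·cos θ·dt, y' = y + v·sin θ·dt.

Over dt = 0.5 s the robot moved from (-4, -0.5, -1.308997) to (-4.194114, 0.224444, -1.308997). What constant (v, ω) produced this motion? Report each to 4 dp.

v = -1.5000, ω = 0.0000

Δθ = -1.308997 − -1.308997 = 0.000000
ω = Δθ/dt = 0.000000/0.5 = 0.0000
ω = 0 → v = (Δx·cos θ + Δy·sin θ)/dt = -1.5000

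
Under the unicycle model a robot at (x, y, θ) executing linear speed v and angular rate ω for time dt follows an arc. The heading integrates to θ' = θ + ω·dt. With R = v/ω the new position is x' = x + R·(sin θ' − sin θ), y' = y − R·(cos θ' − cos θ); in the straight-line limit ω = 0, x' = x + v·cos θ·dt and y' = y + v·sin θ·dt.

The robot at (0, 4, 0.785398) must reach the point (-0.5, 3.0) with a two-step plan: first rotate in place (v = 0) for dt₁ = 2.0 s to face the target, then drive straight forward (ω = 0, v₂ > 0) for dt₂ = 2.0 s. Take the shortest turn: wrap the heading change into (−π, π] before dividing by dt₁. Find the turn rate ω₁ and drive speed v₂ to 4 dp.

heading to target = atan2(3−4, -0.5−0) = -2.0344
Δθ = wrap(-2.0344 − 0.7854) = -2.8198; ω₁ = Δθ/dt₁ = -1.4099
distance = √((-0.5−0)² + (3−4)²) = 1.1180; v₂ = distance/dt₂ = 0.5590

ω₁ = -1.4099, v₂ = 0.5590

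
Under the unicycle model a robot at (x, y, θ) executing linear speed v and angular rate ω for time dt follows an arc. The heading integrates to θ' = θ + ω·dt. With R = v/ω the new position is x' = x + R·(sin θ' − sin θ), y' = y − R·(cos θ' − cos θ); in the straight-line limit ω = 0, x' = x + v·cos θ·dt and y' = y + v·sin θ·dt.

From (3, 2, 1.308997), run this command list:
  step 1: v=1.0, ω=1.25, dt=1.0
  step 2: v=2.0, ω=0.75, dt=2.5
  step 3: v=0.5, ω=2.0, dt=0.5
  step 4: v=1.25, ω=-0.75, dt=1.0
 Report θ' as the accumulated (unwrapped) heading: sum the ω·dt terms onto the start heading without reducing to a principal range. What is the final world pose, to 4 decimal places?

step 1: θ'=2.5590 (R=0.8000) → pose (2.6674, 2.8751, 2.5590)
step 2: θ'=4.4340 (R=2.6667) → pose (-1.3638, 1.3811, 4.4340)
step 3: θ'=5.4340 (R=0.2500) → pose (-1.3111, 1.1473, 5.4340)
step 4: θ'=4.6840 (R=-1.6667) → pose (-0.8963, -0.0010, 4.6840)

(-0.8963, -0.0010, 4.6840)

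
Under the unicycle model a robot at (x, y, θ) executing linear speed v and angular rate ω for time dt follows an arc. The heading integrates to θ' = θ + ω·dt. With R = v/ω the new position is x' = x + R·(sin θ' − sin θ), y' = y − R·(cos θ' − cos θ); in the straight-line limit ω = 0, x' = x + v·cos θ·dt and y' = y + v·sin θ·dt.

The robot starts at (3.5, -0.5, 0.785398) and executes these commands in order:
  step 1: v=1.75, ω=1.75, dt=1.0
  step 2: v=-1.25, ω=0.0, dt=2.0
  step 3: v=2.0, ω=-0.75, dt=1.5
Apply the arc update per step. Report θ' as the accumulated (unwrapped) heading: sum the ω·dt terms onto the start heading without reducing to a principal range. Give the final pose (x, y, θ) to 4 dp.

step 1: θ'=2.5354 (R=1.0000) → pose (3.3626, 1.0289, 2.5354)
step 2: θ'=2.5354 (straight) → pose (5.4172, -0.3954, 2.5354)
step 3: θ'=1.4104 (R=-2.6667) → pose (4.3041, 2.2220, 1.4104)

(4.3041, 2.2220, 1.4104)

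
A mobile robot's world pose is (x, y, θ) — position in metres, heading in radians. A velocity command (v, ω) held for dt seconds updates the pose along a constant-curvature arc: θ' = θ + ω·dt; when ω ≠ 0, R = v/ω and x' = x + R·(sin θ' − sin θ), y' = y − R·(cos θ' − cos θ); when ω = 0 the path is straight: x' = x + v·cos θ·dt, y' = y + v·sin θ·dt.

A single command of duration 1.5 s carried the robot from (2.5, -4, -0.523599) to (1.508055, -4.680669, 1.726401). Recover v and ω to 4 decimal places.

Δθ = 1.726401 − -0.523599 = 2.250000
ω = Δθ/dt = 2.250000/1.5 = 1.5000
R = Δx/(sin θ' − sin θ) = -0.6667
v = R·ω = -0.6667·1.5000 = -1.0000

v = -1.0000, ω = 1.5000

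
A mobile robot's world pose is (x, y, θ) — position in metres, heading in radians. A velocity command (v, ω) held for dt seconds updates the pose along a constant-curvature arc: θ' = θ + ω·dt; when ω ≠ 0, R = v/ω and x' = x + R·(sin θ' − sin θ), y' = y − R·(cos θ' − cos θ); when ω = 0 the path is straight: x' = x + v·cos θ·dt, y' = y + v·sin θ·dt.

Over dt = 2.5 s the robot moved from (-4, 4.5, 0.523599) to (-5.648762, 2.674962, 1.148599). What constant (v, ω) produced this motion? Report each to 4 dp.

Δθ = 1.148599 − 0.523599 = 0.625000
ω = Δθ/dt = 0.625000/2.5 = 0.2500
R = −Δy/(cos θ' − cos θ) = -4.0000
v = R·ω = -4.0000·0.2500 = -1.0000

v = -1.0000, ω = 0.2500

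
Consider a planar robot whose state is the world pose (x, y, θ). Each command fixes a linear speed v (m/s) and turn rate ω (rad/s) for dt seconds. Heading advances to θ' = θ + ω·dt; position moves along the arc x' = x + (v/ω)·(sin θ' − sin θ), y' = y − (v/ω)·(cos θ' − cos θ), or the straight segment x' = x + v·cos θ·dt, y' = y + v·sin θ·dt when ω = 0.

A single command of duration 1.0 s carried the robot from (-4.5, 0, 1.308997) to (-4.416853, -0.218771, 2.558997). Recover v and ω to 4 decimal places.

Δθ = 2.558997 − 1.308997 = 1.250000
ω = Δθ/dt = 1.250000/1.0 = 1.2500
R = −Δy/(cos θ' − cos θ) = -0.2000
v = R·ω = -0.2000·1.2500 = -0.2500

v = -0.2500, ω = 1.2500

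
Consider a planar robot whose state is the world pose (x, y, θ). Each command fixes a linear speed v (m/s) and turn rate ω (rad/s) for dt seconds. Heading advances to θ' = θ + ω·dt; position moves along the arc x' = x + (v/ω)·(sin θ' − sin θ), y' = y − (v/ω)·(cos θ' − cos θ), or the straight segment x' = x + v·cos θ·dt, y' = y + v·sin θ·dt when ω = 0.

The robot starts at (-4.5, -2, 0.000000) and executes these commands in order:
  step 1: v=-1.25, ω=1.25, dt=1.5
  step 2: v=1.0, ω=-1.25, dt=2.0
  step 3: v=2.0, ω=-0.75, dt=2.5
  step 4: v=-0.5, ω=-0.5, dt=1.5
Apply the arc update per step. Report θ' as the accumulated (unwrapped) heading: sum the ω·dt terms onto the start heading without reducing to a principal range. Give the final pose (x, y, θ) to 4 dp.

(-3.4804, -6.5171, -3.2500)

step 1: θ'=1.8750 (R=-1.0000) → pose (-5.4541, -3.2995, 1.8750)
step 2: θ'=-0.6250 (R=-0.8000) → pose (-4.2227, -2.4111, -0.6250)
step 3: θ'=-2.5000 (R=-2.6667) → pose (-4.1871, -6.7101, -2.5000)
step 4: θ'=-3.2500 (R=1.0000) → pose (-3.4804, -6.5171, -3.2500)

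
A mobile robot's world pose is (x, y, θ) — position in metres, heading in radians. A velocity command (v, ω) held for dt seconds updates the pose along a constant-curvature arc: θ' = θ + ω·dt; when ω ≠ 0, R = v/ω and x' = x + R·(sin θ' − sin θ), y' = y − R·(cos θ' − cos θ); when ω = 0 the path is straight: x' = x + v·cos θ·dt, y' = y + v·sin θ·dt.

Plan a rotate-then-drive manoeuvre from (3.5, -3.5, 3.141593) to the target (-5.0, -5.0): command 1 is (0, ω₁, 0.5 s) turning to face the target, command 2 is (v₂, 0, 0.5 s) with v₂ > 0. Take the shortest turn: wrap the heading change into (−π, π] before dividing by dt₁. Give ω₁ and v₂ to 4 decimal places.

heading to target = atan2(-5−-3.5, -5−3.5) = -2.9669
Δθ = wrap(-2.9669 − 3.1416) = 0.1747; ω₁ = Δθ/dt₁ = 0.3493
distance = √((-5−3.5)² + (-5−-3.5)²) = 8.6313; v₂ = distance/dt₂ = 17.2627

ω₁ = 0.3493, v₂ = 17.2627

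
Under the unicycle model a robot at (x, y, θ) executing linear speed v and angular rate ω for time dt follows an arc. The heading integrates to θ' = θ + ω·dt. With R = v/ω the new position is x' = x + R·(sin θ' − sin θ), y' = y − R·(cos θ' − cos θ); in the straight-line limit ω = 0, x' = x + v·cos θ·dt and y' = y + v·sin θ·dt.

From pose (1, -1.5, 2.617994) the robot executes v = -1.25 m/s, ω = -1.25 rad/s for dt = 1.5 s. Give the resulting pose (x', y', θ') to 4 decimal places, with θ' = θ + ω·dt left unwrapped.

θ' = 2.6180 + -1.25·1.5 = 0.7430
R = v/ω = -1.25/-1.25 = 1.0000
x' = 1 + 1.0000·(sin 0.7430 − sin 2.6180) = 1.1765
y' = -1.5 − 1.0000·(cos 0.7430 − cos 2.6180) = -3.1025

(1.1765, -3.1025, 0.7430)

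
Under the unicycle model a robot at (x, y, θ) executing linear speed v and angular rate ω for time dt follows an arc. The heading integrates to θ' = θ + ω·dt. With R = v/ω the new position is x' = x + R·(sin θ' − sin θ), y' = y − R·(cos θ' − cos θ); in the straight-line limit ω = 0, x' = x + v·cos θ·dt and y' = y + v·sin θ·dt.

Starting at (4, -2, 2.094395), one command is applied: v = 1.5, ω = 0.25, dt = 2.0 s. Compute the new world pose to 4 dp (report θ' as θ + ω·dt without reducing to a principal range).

(1.9256, 0.1239, 2.5944)

θ' = 2.0944 + 0.25·2.0 = 2.5944
R = v/ω = 1.5/0.25 = 6.0000
x' = 4 + 6.0000·(sin 2.5944 − sin 2.0944) = 1.9256
y' = -2 − 6.0000·(cos 2.5944 − cos 2.0944) = 0.1239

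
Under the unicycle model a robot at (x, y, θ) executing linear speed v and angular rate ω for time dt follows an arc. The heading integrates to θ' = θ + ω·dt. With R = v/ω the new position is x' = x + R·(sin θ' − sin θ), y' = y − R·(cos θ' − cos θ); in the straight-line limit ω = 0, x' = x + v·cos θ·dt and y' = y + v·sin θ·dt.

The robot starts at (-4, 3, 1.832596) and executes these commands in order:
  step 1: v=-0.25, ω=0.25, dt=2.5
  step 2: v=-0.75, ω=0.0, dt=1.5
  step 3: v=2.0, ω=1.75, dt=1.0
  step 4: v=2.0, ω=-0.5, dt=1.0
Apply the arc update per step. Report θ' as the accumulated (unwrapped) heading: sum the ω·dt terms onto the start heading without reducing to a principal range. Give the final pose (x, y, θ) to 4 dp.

step 1: θ'=2.4576 (R=-1.0000) → pose (-3.6660, 2.4838, 2.4576)
step 2: θ'=2.4576 (straight) → pose (-2.7940, 1.7729, 2.4576)
step 3: θ'=4.2076 (R=1.1429) → pose (-4.5165, 1.4398, 4.2076)
step 4: θ'=3.7076 (R=-4.0000) → pose (-5.8726, -0.0019, 3.7076)

(-5.8726, -0.0019, 3.7076)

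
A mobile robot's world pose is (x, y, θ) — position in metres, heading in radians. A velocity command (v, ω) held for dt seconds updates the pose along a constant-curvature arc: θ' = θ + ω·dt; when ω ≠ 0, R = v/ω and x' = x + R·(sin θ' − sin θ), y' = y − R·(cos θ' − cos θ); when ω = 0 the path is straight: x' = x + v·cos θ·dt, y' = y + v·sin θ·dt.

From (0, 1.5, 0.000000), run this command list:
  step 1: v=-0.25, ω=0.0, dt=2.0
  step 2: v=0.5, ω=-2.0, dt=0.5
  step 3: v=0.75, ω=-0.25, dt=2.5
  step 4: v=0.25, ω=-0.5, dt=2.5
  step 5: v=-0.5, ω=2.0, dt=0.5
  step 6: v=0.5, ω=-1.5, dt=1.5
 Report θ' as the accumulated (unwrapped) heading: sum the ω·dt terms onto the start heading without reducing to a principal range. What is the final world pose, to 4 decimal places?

(-0.6088, -0.7722, -4.1250)

step 1: θ'=0.0000 (straight) → pose (-0.5000, 1.5000, 0.0000)
step 2: θ'=-1.0000 (R=-0.2500) → pose (-0.2896, 1.3851, -1.0000)
step 3: θ'=-1.6250 (R=-3.0000) → pose (0.1815, -0.3984, -1.6250)
step 4: θ'=-2.8750 (R=-0.5000) → pose (-0.1860, -0.8536, -2.8750)
step 5: θ'=-1.8750 (R=-0.2500) → pose (-0.0133, -0.6873, -1.8750)
step 6: θ'=-4.1250 (R=-0.3333) → pose (-0.6088, -0.7722, -4.1250)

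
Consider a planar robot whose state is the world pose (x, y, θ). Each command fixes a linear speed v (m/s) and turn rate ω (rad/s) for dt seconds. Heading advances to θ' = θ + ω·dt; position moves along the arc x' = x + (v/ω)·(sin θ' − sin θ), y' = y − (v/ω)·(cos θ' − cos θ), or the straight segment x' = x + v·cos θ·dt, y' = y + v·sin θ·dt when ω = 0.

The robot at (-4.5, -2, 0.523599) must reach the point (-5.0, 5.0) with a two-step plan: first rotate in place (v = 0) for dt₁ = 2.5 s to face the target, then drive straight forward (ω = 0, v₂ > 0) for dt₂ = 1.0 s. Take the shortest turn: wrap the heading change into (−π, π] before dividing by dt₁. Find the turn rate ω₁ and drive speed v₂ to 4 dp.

ω₁ = 0.4474, v₂ = 7.0178

heading to target = atan2(5−-2, -5−-4.5) = 1.6421
Δθ = wrap(1.6421 − 0.5236) = 1.1185; ω₁ = Δθ/dt₁ = 0.4474
distance = √((-5−-4.5)² + (5−-2)²) = 7.0178; v₂ = distance/dt₂ = 7.0178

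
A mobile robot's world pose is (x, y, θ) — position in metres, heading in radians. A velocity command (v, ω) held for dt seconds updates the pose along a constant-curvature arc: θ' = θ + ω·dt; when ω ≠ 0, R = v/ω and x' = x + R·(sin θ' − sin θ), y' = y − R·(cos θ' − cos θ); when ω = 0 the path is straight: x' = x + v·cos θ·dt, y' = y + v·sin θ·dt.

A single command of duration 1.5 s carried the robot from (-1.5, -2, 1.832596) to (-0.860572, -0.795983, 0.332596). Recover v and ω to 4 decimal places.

Δθ = 0.332596 − 1.832596 = -1.500000
ω = Δθ/dt = -1.500000/1.5 = -1.0000
R = −Δy/(cos θ' − cos θ) = -1.0000
v = R·ω = -1.0000·-1.0000 = 1.0000

v = 1.0000, ω = -1.0000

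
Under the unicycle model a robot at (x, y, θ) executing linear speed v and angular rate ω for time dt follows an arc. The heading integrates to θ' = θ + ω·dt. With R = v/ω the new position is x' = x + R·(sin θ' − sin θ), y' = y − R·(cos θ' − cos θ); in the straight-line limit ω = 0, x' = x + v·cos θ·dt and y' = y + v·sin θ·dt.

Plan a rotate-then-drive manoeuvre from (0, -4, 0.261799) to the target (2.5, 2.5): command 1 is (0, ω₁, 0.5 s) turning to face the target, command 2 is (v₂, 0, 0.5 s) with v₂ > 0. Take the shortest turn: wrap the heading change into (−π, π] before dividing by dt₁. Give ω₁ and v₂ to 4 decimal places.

heading to target = atan2(2.5−-4, 2.5−0) = 1.2036
Δθ = wrap(1.2036 − 0.2618) = 0.9418; ω₁ = Δθ/dt₁ = 1.8836
distance = √((2.5−0)² + (2.5−-4)²) = 6.9642; v₂ = distance/dt₂ = 13.9284

ω₁ = 1.8836, v₂ = 13.9284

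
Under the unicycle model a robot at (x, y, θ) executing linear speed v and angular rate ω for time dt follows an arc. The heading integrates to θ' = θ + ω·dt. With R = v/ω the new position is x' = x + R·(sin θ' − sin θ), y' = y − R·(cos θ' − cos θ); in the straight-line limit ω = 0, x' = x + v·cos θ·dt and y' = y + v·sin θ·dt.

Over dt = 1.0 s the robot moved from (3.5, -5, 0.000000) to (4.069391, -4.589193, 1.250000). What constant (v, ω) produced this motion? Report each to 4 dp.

Δθ = 1.250000 − 0.000000 = 1.250000
ω = Δθ/dt = 1.250000/1.0 = 1.2500
R = Δx/(sin θ' − sin θ) = 0.6000
v = R·ω = 0.6000·1.2500 = 0.7500

v = 0.7500, ω = 1.2500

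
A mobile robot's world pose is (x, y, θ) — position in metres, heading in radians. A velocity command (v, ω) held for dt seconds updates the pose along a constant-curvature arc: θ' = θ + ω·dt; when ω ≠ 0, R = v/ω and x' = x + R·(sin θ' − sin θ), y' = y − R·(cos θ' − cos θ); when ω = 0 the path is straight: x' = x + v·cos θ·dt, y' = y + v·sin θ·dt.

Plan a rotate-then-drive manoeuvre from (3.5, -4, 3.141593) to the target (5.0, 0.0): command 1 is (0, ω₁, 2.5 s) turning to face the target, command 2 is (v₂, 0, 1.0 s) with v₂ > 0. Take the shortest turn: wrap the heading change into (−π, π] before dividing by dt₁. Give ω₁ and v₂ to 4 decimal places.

ω₁ = -0.7718, v₂ = 4.2720

heading to target = atan2(0−-4, 5−3.5) = 1.2120
Δθ = wrap(1.2120 − 3.1416) = -1.9296; ω₁ = Δθ/dt₁ = -0.7718
distance = √((5−3.5)² + (0−-4)²) = 4.2720; v₂ = distance/dt₂ = 4.2720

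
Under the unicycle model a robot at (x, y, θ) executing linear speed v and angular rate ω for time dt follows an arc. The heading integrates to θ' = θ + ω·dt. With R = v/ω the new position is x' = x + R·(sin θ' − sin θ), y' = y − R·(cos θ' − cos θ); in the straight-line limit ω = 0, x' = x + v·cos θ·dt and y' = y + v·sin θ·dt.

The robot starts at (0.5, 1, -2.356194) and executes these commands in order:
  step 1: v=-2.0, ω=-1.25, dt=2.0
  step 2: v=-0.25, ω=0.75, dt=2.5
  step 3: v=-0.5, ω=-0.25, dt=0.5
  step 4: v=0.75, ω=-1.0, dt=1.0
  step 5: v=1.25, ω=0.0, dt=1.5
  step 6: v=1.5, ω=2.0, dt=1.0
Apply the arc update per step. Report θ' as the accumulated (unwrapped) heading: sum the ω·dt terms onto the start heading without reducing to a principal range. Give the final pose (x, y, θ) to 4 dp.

step 1: θ'=-4.8562 (R=1.6000) → pose (3.2149, -0.3607, -4.8562)
step 2: θ'=-2.9812 (R=-0.3333) → pose (3.5980, -0.7375, -2.9812)
step 3: θ'=-3.1062 (R=2.0000) → pose (3.8466, -0.7131, -3.1062)
step 4: θ'=-4.1062 (R=-0.7500) → pose (3.2037, -0.3908, -4.1062)
step 5: θ'=-4.1062 (straight) → pose (2.1354, 1.1501, -4.1062)
step 6: θ'=-2.1062 (R=0.7500) → pose (0.8740, 1.1054, -2.1062)

(0.8740, 1.1054, -2.1062)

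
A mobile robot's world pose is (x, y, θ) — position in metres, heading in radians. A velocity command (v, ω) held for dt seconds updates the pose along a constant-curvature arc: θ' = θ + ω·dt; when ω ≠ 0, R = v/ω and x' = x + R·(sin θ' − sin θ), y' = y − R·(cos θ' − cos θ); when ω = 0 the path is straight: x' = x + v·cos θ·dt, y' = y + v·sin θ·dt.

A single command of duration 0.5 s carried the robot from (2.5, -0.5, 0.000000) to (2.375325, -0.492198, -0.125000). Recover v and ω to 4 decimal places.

v = -0.2500, ω = -0.2500

Δθ = -0.125000 − 0.000000 = -0.125000
ω = Δθ/dt = -0.125000/0.5 = -0.2500
R = Δx/(sin θ' − sin θ) = 1.0000
v = R·ω = 1.0000·-0.2500 = -0.2500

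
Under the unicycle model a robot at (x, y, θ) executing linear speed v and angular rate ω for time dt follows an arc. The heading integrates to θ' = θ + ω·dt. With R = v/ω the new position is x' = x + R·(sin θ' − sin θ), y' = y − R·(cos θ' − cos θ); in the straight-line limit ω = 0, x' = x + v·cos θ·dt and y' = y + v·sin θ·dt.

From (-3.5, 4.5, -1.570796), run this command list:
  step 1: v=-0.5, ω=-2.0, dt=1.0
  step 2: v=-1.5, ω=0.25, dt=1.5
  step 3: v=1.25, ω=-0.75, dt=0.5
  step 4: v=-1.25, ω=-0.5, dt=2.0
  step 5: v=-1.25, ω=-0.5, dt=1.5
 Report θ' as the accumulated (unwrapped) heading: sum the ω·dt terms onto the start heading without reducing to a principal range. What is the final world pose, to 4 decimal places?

step 1: θ'=-3.5708 (R=0.2500) → pose (-3.1460, 4.7273, -3.5708)
step 2: θ'=-3.1958 (R=-6.0000) → pose (-0.9741, 4.1919, -3.1958)
step 3: θ'=-3.5708 (R=-1.6667) → pose (-1.5774, 4.3406, -3.5708)
step 4: θ'=-4.5708 (R=2.5000) → pose (-0.1428, 2.4202, -4.5708)
step 5: θ'=-5.3208 (R=2.5000) → pose (-0.5664, 0.6385, -5.3208)

(-0.5664, 0.6385, -5.3208)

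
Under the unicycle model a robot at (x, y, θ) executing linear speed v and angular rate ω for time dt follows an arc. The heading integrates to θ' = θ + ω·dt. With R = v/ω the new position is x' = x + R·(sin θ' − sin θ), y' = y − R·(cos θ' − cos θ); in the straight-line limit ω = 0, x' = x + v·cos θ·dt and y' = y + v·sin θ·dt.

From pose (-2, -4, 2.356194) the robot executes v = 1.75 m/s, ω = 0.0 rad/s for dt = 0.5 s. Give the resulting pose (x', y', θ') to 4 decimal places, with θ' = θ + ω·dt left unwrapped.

(-2.6187, -3.3813, 2.3562)

θ' = 2.3562 + 0.0·0.5 = 2.3562
ω = 0 → straight: x' = -2 + 1.75·cos(2.3562)·0.5 = -2.6187
y' = -4 + 1.75·sin(2.3562)·0.5 = -3.3813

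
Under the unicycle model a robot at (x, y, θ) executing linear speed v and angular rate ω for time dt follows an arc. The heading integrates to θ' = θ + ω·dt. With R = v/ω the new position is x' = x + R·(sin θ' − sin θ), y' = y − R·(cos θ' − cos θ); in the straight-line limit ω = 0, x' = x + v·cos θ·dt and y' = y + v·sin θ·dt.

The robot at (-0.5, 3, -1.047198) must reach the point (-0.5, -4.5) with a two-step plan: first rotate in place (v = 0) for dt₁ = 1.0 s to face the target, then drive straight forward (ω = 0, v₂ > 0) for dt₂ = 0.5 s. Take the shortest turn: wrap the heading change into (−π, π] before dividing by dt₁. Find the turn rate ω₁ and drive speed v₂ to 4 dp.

ω₁ = -0.5236, v₂ = 15.0000

heading to target = atan2(-4.5−3, -0.5−-0.5) = -1.5708
Δθ = wrap(-1.5708 − -1.0472) = -0.5236; ω₁ = Δθ/dt₁ = -0.5236
distance = √((-0.5−-0.5)² + (-4.5−3)²) = 7.5000; v₂ = distance/dt₂ = 15.0000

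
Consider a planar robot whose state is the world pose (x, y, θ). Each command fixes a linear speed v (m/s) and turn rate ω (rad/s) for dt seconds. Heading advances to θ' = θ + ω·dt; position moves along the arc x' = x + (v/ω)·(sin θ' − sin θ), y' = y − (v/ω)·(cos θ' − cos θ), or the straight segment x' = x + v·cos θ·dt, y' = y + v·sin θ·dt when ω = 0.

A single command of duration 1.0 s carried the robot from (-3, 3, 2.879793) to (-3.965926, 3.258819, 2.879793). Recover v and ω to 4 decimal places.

Δθ = 2.879793 − 2.879793 = 0.000000
ω = Δθ/dt = 0.000000/1.0 = 0.0000
ω = 0 → v = (Δx·cos θ + Δy·sin θ)/dt = 1.0000

v = 1.0000, ω = 0.0000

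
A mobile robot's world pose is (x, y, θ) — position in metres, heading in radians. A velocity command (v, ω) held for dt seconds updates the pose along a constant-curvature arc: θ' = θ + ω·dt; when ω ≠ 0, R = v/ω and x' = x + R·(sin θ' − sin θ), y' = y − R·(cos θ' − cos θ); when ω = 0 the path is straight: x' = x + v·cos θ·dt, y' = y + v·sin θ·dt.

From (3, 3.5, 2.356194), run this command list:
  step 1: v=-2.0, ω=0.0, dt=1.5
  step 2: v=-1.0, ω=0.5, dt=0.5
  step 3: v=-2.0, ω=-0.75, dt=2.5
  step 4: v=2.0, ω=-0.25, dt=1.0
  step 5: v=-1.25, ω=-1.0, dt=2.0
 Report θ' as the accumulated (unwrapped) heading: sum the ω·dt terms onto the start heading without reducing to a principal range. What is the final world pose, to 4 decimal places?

step 1: θ'=2.3562 (straight) → pose (5.1213, 1.3787, 2.3562)
step 2: θ'=2.6062 (R=-2.0000) → pose (5.5152, 1.0728, 2.6062)
step 3: θ'=0.7312 (R=2.6667) → pose (5.9354, -3.2058, 0.7312)
step 4: θ'=0.4812 (R=-8.0000) → pose (7.5747, -2.0692, 0.4812)
step 5: θ'=-1.5188 (R=1.2500) → pose (5.7479, -1.0261, -1.5188)

(5.7479, -1.0261, -1.5188)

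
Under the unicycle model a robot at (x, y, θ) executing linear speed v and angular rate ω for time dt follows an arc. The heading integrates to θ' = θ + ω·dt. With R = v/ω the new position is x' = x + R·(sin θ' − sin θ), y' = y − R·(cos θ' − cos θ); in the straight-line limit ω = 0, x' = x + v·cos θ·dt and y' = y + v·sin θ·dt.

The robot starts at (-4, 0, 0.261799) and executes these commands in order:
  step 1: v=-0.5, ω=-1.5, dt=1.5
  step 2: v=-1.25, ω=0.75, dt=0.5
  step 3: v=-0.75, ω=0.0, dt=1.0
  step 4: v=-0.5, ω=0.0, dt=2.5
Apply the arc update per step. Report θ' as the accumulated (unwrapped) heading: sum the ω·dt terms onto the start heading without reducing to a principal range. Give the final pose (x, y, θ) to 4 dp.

step 1: θ'=-1.9882 (R=0.3333) → pose (-4.3910, 0.4571, -1.9882)
step 2: θ'=-1.6132 (R=-1.6667) → pose (-4.2494, 1.0621, -1.6132)
step 3: θ'=-1.6132 (straight) → pose (-4.2176, 1.8114, -1.6132)
step 4: θ'=-1.6132 (straight) → pose (-4.1646, 3.0603, -1.6132)

(-4.1646, 3.0603, -1.6132)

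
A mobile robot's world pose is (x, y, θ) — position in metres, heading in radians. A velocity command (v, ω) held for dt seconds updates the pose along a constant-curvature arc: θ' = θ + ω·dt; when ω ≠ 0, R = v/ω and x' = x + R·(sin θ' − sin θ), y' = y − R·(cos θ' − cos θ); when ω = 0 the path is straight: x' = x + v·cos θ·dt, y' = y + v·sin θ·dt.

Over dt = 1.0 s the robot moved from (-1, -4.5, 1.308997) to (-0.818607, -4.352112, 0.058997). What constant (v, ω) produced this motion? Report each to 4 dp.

v = 0.2500, ω = -1.2500

Δθ = 0.058997 − 1.308997 = -1.250000
ω = Δθ/dt = -1.250000/1.0 = -1.2500
R = Δx/(sin θ' − sin θ) = -0.2000
v = R·ω = -0.2000·-1.2500 = 0.2500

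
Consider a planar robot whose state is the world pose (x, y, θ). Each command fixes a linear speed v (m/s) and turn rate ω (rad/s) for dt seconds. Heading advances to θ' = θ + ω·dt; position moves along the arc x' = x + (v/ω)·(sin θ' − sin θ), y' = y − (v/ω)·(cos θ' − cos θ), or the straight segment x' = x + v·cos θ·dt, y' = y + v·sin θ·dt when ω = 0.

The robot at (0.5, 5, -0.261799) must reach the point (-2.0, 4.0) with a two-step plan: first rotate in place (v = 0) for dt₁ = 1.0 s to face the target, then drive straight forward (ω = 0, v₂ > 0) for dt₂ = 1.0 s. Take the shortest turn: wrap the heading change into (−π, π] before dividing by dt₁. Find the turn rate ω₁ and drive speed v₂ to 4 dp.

ω₁ = -2.4993, v₂ = 2.6926

heading to target = atan2(4−5, -2−0.5) = -2.7611
Δθ = wrap(-2.7611 − -0.2618) = -2.4993; ω₁ = Δθ/dt₁ = -2.4993
distance = √((-2−0.5)² + (4−5)²) = 2.6926; v₂ = distance/dt₂ = 2.6926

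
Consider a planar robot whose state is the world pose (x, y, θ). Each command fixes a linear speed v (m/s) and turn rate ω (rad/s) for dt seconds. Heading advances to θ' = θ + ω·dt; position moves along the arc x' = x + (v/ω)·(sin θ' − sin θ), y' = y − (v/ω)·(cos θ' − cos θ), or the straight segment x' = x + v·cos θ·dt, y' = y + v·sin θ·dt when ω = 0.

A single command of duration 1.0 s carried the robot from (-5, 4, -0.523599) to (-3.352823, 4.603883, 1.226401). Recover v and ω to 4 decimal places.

v = 2.0000, ω = 1.7500

Δθ = 1.226401 − -0.523599 = 1.750000
ω = Δθ/dt = 1.750000/1.0 = 1.7500
R = Δx/(sin θ' − sin θ) = 1.1429
v = R·ω = 1.1429·1.7500 = 2.0000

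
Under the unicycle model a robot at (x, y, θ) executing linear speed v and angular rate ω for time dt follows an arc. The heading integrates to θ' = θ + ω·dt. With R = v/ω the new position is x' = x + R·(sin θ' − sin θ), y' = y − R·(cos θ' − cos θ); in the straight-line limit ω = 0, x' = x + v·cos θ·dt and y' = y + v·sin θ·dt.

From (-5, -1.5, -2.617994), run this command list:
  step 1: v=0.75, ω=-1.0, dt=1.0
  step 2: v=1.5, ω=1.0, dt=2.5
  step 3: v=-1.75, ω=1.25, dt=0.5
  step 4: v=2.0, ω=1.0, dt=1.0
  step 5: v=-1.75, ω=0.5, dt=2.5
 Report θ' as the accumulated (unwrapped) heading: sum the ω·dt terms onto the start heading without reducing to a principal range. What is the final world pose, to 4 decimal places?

step 1: θ'=-3.6180 (R=-0.7500) → pose (-5.7189, -1.5170, -3.6180)
step 2: θ'=-1.1180 (R=1.5000) → pose (-7.7557, -3.5062, -1.1180)
step 3: θ'=-0.4930 (R=-1.4000) → pose (-8.3520, -2.8854, -0.4930)
step 4: θ'=0.5070 (R=2.0000) → pose (-6.4343, -2.8719, 0.5070)
step 5: θ'=1.7570 (R=-3.5000) → pose (-8.1744, -6.5796, 1.7570)

(-8.1744, -6.5796, 1.7570)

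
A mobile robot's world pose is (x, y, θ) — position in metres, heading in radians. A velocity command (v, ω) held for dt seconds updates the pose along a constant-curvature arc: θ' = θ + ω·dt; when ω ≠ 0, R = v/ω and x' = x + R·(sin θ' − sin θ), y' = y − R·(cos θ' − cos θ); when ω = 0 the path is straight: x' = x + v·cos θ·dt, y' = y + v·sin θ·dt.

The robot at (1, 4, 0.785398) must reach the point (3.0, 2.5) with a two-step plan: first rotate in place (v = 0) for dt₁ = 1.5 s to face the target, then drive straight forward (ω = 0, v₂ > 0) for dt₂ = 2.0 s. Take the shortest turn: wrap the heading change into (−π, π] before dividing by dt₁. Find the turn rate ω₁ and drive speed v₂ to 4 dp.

heading to target = atan2(2.5−4, 3−1) = -0.6435
Δθ = wrap(-0.6435 − 0.7854) = -1.4289; ω₁ = Δθ/dt₁ = -0.9526
distance = √((3−1)² + (2.5−4)²) = 2.5000; v₂ = distance/dt₂ = 1.2500

ω₁ = -0.9526, v₂ = 1.2500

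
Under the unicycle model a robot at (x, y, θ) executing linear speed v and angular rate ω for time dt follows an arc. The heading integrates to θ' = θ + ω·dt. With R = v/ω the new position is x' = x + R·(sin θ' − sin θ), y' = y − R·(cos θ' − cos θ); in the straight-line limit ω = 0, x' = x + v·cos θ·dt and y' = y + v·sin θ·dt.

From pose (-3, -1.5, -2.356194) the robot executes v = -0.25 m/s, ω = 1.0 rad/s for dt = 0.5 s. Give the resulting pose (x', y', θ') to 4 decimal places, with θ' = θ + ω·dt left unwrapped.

(-2.9369, -1.3936, -1.8562)

θ' = -2.3562 + 1.0·0.5 = -1.8562
R = v/ω = -0.25/1.0 = -0.2500
x' = -3 + -0.2500·(sin -1.8562 − sin -2.3562) = -2.9369
y' = -1.5 − -0.2500·(cos -1.8562 − cos -2.3562) = -1.3936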